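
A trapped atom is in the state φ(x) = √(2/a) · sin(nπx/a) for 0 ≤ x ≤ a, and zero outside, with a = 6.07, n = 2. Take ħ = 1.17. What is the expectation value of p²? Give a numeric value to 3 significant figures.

p² φ = −ħ² d²φ/dx²; ⟨p²⟩ = −ħ² ∫ φ*·φ'' dx.
d/dx sin(nπx/a) = (nπ/a)·cos(nπx/a) and d²/dx² sin(nπx/a) = −(nπ/a)²·sin(nπx/a); on 0 ≤ x ≤ a, ∫sin²(nπx/a) dx = a/2 and ∫sin(nπx/a)·cos(nπx/a) dx = 0.
⟨p²⟩ = 1.4667.

1.47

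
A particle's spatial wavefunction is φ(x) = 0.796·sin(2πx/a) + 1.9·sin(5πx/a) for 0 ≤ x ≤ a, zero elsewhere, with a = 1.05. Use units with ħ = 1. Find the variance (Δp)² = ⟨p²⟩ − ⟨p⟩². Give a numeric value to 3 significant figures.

Compute ⟨p⟩ and ⟨p²⟩ separately; (Δp)² = ⟨p²⟩ − ⟨p⟩².
d²/dx² sin(jπx/a) = −(jπ/a)²·sin(jπx/a); on 0 ≤ x ≤ a, ∫sin²(jπx/a) dx = a/2 and ∫sin(jπx/a)·sin(lπx/a) dx = 0 for j ≠ l, so only diagonal terms survive in ∫|φ|² and ∫φ·φ″; ∫φ·φ′ dx = [φ²/2] between the walls = 0.
Normalization: ∫|φ|² dx = 2.2279.
⟨p⟩ = 0.0000 and ⟨p²⟩ = 195.73.
(Δp)² = 195.73 − (0.0000)² = 195.73.

196.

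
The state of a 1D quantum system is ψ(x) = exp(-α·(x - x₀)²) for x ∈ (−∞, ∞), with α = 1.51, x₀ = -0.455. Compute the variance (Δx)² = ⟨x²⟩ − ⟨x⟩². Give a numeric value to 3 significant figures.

Compute ⟨x⟩ and ⟨x²⟩ separately, then (Δx)² = ⟨x²⟩ − ⟨x⟩².
Gaussian moments (u = x − x₀): ∫u^(2j)·e^(−2αu²) du = (2j−1)!!/(4α)^j · √(π/(2α)), odd powers integrate to 0; here √(π/(2α)) = 1.0199.
Normalization: ∫|ψ|² dx = 1.0199.
⟨x⟩ = -0.45500 and ⟨x²⟩ = 0.37259.
(Δx)² = 0.37259 − (-0.45500)² = 0.16556.

0.166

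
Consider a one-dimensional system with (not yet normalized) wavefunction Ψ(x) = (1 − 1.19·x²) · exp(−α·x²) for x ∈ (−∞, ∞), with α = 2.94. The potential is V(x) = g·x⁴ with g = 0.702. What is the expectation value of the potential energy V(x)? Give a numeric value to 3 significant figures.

0.00637

⟨V⟩ = ∫ V(x)·|Ψ|² dx / ∫|Ψ|² dx.
Expand each integrand as polynomial × e^(−2αx²) and use ∫x^(2j)·e^(−2αx²) dx = (2j−1)!!/(4α)^j · √(π/(2α)), odd powers → 0; here √(π/(2α)) = 0.73095.
State is unnormalized: ∫|Ψ|² dx = 0.60547, and ∫Ψ*·V(x)·Ψ dx = 0.0038566, so ⟨V⟩ = 0.0038566 / 0.60547.
⟨V⟩ = 0.0063696.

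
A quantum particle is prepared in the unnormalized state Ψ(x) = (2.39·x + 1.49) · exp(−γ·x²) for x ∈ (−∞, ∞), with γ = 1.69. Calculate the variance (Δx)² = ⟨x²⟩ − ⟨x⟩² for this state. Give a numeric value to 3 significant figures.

Compute ⟨x⟩ and ⟨x²⟩ separately, then (Δx)² = ⟨x²⟩ − ⟨x⟩².
Expand each integrand as polynomial × e^(−2γx²) and use ∫x^(2j)·e^(−2γx²) dx = (2j−1)!!/(4γ)^j · √(π/(2γ)), odd powers → 0; here √(π/(2γ)) = 0.96409.
Normalization: ∫|Ψ|² dx = 2.9550.
⟨x⟩ = 0.34374 and ⟨x²⟩ = 0.22949.
(Δx)² = 0.22949 − (0.34374)² = 0.11134.

0.111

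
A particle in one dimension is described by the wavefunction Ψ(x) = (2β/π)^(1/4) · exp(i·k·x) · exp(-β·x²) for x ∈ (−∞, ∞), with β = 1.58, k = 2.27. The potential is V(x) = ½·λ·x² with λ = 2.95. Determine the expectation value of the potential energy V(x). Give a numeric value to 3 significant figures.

⟨V⟩ = ∫ V(x)·|Ψ|² dx.
Gaussian moments: ∫x^(2j)·e^(−2βx²) dx = (2j−1)!!/(4β)^j · √(π/(2β)), odd powers integrate to 0; here √(π/(2β)) = 0.99708.
⟨V⟩ = 0.23339.

0.233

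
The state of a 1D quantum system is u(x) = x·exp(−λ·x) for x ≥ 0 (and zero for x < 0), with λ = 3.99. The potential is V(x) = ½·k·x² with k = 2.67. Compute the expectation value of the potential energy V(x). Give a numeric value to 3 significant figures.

⟨V⟩ = ∫ V(x)·|u|² dx / ∫|u|² dx.
Every integrand reduces to terms xʲ·e^(−2λx) on [0, ∞); use ∫₀^∞ xʲ·e^(−2λx) dx = j!/(2λ)^(j+1).
State is unnormalized: ∫|u|² dx = 0.0039357, and ∫u*·V(x)·u dx = 0.00099010, so ⟨V⟩ = 0.00099010 / 0.0039357.
⟨V⟩ = 0.25157.

0.252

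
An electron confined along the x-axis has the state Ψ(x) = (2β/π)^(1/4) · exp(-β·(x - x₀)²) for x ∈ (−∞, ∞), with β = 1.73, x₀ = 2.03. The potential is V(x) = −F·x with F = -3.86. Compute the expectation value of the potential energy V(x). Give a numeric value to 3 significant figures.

7.84

⟨V⟩ = ∫ V(x)·|Ψ|² dx.
Gaussian moments (u = x − x₀): ∫u^(2j)·e^(−2βu²) du = (2j−1)!!/(4β)^j · √(π/(2β)), odd powers integrate to 0; here √(π/(2β)) = 0.95288.
⟨V⟩ = 7.8358.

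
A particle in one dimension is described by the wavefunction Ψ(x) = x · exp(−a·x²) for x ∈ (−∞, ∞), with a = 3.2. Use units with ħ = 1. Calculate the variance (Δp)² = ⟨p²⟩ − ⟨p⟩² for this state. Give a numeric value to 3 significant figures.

Compute ⟨p⟩ and ⟨p²⟩ separately; (Δp)² = ⟨p²⟩ − ⟨p⟩².
Expand each integrand as polynomial × e^(−2ax²) and use ∫x^(2j)·e^(−2ax²) dx = (2j−1)!!/(4a)^j · √(π/(2a)), odd powers → 0; here √(π/(2a)) = 0.70062. Differentiate with the product rule, d/dx e^(−ax²) = −2ax·e^(−ax²).
Normalization: ∫|Ψ|² dx = 0.054736.
⟨p⟩ = 0.0000 and ⟨p²⟩ = 9.6000.
(Δp)² = 9.6000 − (0.0000)² = 9.6000.

9.60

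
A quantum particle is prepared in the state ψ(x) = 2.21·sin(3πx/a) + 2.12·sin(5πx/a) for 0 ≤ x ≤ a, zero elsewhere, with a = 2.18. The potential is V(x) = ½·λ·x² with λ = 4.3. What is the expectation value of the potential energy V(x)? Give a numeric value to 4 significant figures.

3.851

⟨V⟩ = ∫ V(x)·|ψ|² dx / ∫|ψ|² dx.
On 0 ≤ x ≤ a (j ≠ l): ∫sin²(jπx/a) dx = a/2, ∫sin(jπx/a)·sin(lπx/a) dx = 0; diagonal moments ∫x·sin²(jπx/a) dx = a²/4, ∫x²·sin²(jπx/a) dx = a³·(1/6 − 1/(4j²π²)); cross terms ∫x·sin(jπx/a)·sin(lπx/a) dx = 0 for j + l even and −4jla²/(π²(j² − l²)²) for j + l odd, ∫x²·sin(jπx/a)·sin(lπx/a) dx = (−1)^(j+l)·4jla³/(π²(j² − l²)²); higher powers the same way via product-to-sum and parts.
State is unnormalized: ∫|ψ|² dx = 10.223, and ∫ψ*·V(x)·ψ dx = 39.366, so ⟨V⟩ = 39.366 / 10.223.
⟨V⟩ = 3.8509.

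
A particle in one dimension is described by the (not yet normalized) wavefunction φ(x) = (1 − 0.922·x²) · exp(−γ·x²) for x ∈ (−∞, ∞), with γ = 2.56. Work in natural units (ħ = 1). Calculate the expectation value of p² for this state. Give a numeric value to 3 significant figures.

p² φ = −ħ² d²φ/dx²; ⟨p²⟩ = −ħ² ∫ φ*·φ'' dx / ∫|φ|² dx.
Expand each integrand as polynomial × e^(−2γx²) and use ∫x^(2j)·e^(−2γx²) dx = (2j−1)!!/(4γ)^j · √(π/(2γ)), odd powers → 0; here √(π/(2γ)) = 0.78332. Differentiate with the product rule, d/dx e^(−γx²) = −2γx·e^(−γx²).
State is unnormalized: ∫|φ|² dx = 0.66131, and ∫φ*·(−ħ² φ'') dx = 2.4802, so ⟨p²⟩ = 2.4802 / 0.66131.
⟨p²⟩ = 3.7504.

3.75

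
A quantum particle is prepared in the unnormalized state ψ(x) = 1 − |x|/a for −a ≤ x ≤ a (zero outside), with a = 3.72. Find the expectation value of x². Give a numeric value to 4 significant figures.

⟨x²⟩ = ∫ x²·|ψ|² dx / ∫|ψ|² dx (integrals over the domain).
ψ is even, so ∫ over [−a, a] = 2∫₀ᵃ with ψ = 1 − x/a there: ∫₀ᵃ (1 − x/a)² dx = a/3, ∫₀ᵃ x²(1 − x/a)² dx = a³/30, ∫₀ᵃ x⁴(1 − x/a)² dx = a⁵/105.
State is unnormalized: ∫|ψ|² dx = 2.4800, and ∫ψ*·x²·ψ dx = 3.4319, so ⟨x²⟩ = 3.4319 / 2.4800.
⟨x²⟩ = 1.3838.

1.384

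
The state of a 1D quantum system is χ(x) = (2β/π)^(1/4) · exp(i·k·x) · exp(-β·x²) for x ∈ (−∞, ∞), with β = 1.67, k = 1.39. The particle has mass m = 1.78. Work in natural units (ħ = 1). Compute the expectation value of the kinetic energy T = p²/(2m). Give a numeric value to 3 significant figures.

1.01

T = −(ħ²/2m) d²/dx², so ⟨T⟩ = −(ħ²/2m) ∫ χ*·χ'' dx; with m = 1.78.
Gaussian moments: ∫x^(2j)·e^(−2βx²) dx = (2j−1)!!/(4β)^j · √(π/(2β)), odd powers integrate to 0; here √(π/(2β)) = 0.96984. Derivatives: χ′ = (ik − 2βx)·χ, χ″ = ((ik − 2βx)² − 2β)·χ; the odd-in-x pieces drop out.
⟨T⟩ = 1.0118.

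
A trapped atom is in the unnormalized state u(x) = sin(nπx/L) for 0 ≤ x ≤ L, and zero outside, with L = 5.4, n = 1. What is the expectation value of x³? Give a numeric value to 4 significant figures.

⟨x³⟩ = ∫ x³·|u|² dx / ∫|u|² dx (integrals over the domain).
With sin²θ = (1 − cos2θ)/2 on 0 ≤ x ≤ L: ∫sin²(nπx/L) dx = L/2, ∫x·sin²(nπx/L) dx = L²/4, ∫x²·sin²(nπx/L) dx = L³·(1/6 − 1/(4n²π²)); higher powers xᵏ the same way, integrating xᵏ·cos(2nπx/L) by parts.
State is unnormalized: ∫|u|² dx = 2.7000, and ∫u*·x³·u dx = 73.980, so ⟨x³⟩ = 73.980 / 2.7000.
⟨x³⟩ = 27.400.

27.40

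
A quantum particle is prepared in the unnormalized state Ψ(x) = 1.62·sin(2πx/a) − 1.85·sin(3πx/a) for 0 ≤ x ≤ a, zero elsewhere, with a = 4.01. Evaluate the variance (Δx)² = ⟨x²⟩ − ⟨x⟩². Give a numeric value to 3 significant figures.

0.602

Compute ⟨x⟩ and ⟨x²⟩ separately, then (Δx)² = ⟨x²⟩ − ⟨x⟩².
On 0 ≤ x ≤ a (j ≠ l): ∫sin²(jπx/a) dx = a/2, ∫sin(jπx/a)·sin(lπx/a) dx = 0; diagonal moments ∫x·sin²(jπx/a) dx = a²/4, ∫x²·sin²(jπx/a) dx = a³·(1/6 − 1/(4j²π²)); cross terms ∫x·sin(jπx/a)·sin(lπx/a) dx = 0 for j + l even and −4jla²/(π²(j² − l²)²) for j + l odd, ∫x²·sin(jπx/a)·sin(lπx/a) dx = (−1)^(j+l)·4jla³/(π²(j² − l²)²); higher powers the same way via product-to-sum and parts.
Normalization: ∫|Ψ|² dx = 12.124.
⟨x⟩ = 2.7783 and ⟨x²⟩ = 8.3212.
(Δx)² = 8.3212 − (2.7783)² = 0.60245.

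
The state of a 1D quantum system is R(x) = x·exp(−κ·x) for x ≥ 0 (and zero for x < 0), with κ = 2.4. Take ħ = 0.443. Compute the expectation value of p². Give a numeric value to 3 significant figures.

1.13

p² R = −ħ² d²R/dx²; ⟨p²⟩ = −ħ² ∫ R*·R'' dx / ∫|R|² dx.
Differentiate x·exp(−κ·x) with the product rule; every integrand then reduces to terms xʲ·e^(−2κx) on [0, ∞), with ∫₀^∞ xʲ·e^(−2κx) dx = j!/(2κ)^(j+1).
State is unnormalized: ∫|R|² dx = 0.018084, and ∫R*·(−ħ² R'') dx = 0.020443, so ⟨p²⟩ = 0.020443 / 0.018084.
⟨p²⟩ = 1.1304.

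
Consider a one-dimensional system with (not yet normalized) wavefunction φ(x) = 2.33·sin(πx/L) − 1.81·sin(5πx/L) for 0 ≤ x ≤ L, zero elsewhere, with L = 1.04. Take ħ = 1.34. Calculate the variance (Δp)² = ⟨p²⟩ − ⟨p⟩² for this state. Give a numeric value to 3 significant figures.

164.

Compute ⟨p⟩ and ⟨p²⟩ separately; (Δp)² = ⟨p²⟩ − ⟨p⟩².
d²/dx² sin(jπx/L) = −(jπ/L)²·sin(jπx/L); on 0 ≤ x ≤ L, ∫sin²(jπx/L) dx = L/2 and ∫sin(jπx/L)·sin(lπx/L) dx = 0 for j ≠ l, so only diagonal terms survive in ∫|φ|² and ∫φ·φ″; ∫φ·φ′ dx = [φ²/2] between the walls = 0.
Normalization: ∫|φ|² dx = 4.5266.
⟨p⟩ = 0.0000 and ⟨p²⟩ = 164.38.
(Δp)² = 164.38 − (0.0000)² = 164.38.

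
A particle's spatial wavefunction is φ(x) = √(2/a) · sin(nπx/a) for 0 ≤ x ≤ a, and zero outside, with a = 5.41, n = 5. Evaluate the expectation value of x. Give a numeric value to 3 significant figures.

2.71

⟨x⟩ = ∫ x·|φ|² dx (integrals over the domain).
With sin²θ = (1 − cos2θ)/2 on 0 ≤ x ≤ a: ∫sin²(nπx/a) dx = a/2, ∫x·sin²(nπx/a) dx = a²/4, ∫x²·sin²(nπx/a) dx = a³·(1/6 − 1/(4n²π²)); higher powers xᵏ the same way, integrating xᵏ·cos(2nπx/a) by parts.
⟨x⟩ = 2.7050.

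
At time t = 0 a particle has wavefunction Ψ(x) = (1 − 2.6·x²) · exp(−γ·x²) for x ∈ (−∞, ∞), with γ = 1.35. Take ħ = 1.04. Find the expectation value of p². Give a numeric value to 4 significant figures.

p² Ψ = −ħ² d²Ψ/dx²; ⟨p²⟩ = −ħ² ∫ Ψ*·Ψ'' dx / ∫|Ψ|² dx.
Expand each integrand as polynomial × e^(−2γx²) and use ∫x^(2j)·e^(−2γx²) dx = (2j−1)!!/(4γ)^j · √(π/(2γ)), odd powers → 0; here √(π/(2γ)) = 1.0787. Differentiate with the product rule, d/dx e^(−γx²) = −2γx·e^(−γx²).
State is unnormalized: ∫|Ψ|² dx = 0.79014, and ∫Ψ*·(−ħ² Ψ'') dx = 5.6477, so ⟨p²⟩ = 5.6477 / 0.79014.
⟨p²⟩ = 7.1477.

7.148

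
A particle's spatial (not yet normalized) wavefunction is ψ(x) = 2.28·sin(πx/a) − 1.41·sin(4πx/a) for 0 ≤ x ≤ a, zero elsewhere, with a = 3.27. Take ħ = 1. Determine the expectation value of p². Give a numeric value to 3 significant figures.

p² ψ = −ħ² d²ψ/dx²; ⟨p²⟩ = −ħ² ∫ ψ*·ψ'' dx / ∫|ψ|² dx.
d²/dx² sin(jπx/a) = −(jπ/a)²·sin(jπx/a); on 0 ≤ x ≤ a, ∫sin²(jπx/a) dx = a/2 and ∫sin(jπx/a)·sin(lπx/a) dx = 0 for j ≠ l, so only diagonal terms survive in ∫|ψ|² and ∫ψ·ψ″; ∫ψ·ψ′ dx = [ψ²/2] between the walls = 0.
State is unnormalized: ∫|ψ|² dx = 11.750, and ∫ψ*·(−ħ² ψ'') dx = 55.849, so ⟨p²⟩ = 55.849 / 11.750.
⟨p²⟩ = 4.7532.

4.75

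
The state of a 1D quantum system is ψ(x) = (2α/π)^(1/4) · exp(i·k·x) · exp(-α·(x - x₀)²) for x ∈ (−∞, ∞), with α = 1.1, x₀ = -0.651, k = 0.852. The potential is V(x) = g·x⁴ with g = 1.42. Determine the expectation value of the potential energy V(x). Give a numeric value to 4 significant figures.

1.296

⟨V⟩ = ∫ V(x)·|ψ|² dx.
Gaussian moments (u = x − x₀): ∫u^(2j)·e^(−2αu²) du = (2j−1)!!/(4α)^j · √(π/(2α)), odd powers integrate to 0; here √(π/(2α)) = 1.1950.
⟨V⟩ = 1.2957.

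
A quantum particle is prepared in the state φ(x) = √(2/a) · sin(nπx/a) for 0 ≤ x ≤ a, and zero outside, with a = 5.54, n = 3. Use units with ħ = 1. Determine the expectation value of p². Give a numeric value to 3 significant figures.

p² φ = −ħ² d²φ/dx²; ⟨p²⟩ = −ħ² ∫ φ*·φ'' dx.
d/dx sin(nπx/a) = (nπ/a)·cos(nπx/a) and d²/dx² sin(nπx/a) = −(nπ/a)²·sin(nπx/a); on 0 ≤ x ≤ a, ∫sin²(nπx/a) dx = a/2 and ∫sin(nπx/a)·cos(nπx/a) dx = 0.
⟨p²⟩ = 2.8942.

2.89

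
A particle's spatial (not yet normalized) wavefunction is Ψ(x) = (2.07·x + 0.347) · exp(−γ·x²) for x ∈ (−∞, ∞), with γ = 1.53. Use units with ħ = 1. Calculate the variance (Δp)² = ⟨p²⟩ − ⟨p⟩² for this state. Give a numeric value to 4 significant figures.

4.141

Compute ⟨p⟩ and ⟨p²⟩ separately; (Δp)² = ⟨p²⟩ − ⟨p⟩².
Expand each integrand as polynomial × e^(−2γx²) and use ∫x^(2j)·e^(−2γx²) dx = (2j−1)!!/(4γ)^j · √(π/(2γ)), odd powers → 0; here √(π/(2γ)) = 1.0132. Differentiate with the product rule, d/dx e^(−γx²) = −2γx·e^(−γx²).
Normalization: ∫|Ψ|² dx = 0.83142.
⟨p⟩ = 0.0000 and ⟨p²⟩ = 4.1410.
(Δp)² = 4.1410 − (0.0000)² = 4.1410.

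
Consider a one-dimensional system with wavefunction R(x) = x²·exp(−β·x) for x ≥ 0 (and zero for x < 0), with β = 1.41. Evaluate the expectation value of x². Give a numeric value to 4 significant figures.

⟨x²⟩ = ∫ x²·|R|² dx / ∫|R|² dx (integrals over the domain).
Every integrand reduces to terms xʲ·e^(−2βx) on [0, ∞); use ∫₀^∞ xʲ·e^(−2βx) dx = j!/(2β)^(j+1).
State is unnormalized: ∫|R|² dx = 0.13458, and ∫R*·x²·R dx = 0.50768, so ⟨x²⟩ = 0.50768 / 0.13458.
⟨x²⟩ = 3.7724.

3.772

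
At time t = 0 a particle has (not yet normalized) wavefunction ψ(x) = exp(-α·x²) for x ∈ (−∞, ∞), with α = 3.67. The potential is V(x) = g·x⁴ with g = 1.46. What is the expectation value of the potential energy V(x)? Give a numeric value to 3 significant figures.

⟨V⟩ = ∫ V(x)·|ψ|² dx / ∫|ψ|² dx.
Gaussian moments: ∫x^(2j)·e^(−2αx²) dx = (2j−1)!!/(4α)^j · √(π/(2α)), odd powers integrate to 0; here √(π/(2α)) = 0.65422.
State is unnormalized: ∫|ψ|² dx = 0.65422, and ∫ψ*·V(x)·ψ dx = 0.013297, so ⟨V⟩ = 0.013297 / 0.65422.
⟨V⟩ = 0.020325.

0.0203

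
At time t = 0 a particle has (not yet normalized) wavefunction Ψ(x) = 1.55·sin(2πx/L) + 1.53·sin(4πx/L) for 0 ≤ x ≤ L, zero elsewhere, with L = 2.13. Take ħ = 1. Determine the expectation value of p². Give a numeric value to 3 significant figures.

21.6

p² Ψ = −ħ² d²Ψ/dx²; ⟨p²⟩ = −ħ² ∫ Ψ*·Ψ'' dx / ∫|Ψ|² dx.
d²/dx² sin(jπx/L) = −(jπ/L)²·sin(jπx/L); on 0 ≤ x ≤ L, ∫sin²(jπx/L) dx = L/2 and ∫sin(jπx/L)·sin(lπx/L) dx = 0 for j ≠ l, so only diagonal terms survive in ∫|Ψ|² and ∫Ψ·Ψ″; ∫Ψ·Ψ′ dx = [Ψ²/2] between the walls = 0.
State is unnormalized: ∫|Ψ|² dx = 5.0517, and ∫Ψ*·(−ħ² Ψ'') dx = 109.04, so ⟨p²⟩ = 109.04 / 5.0517.
⟨p²⟩ = 21.585.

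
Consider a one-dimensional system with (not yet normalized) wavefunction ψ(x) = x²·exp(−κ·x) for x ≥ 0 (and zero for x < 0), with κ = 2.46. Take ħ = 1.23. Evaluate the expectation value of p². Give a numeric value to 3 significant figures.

p² ψ = −ħ² d²ψ/dx²; ⟨p²⟩ = −ħ² ∫ ψ*·ψ'' dx / ∫|ψ|² dx.
Differentiate x²·exp(−κ·x) with the product rule; every integrand then reduces to terms xʲ·e^(−2κx) on [0, ∞), with ∫₀^∞ xʲ·e^(−2κx) dx = j!/(2κ)^(j+1).
State is unnormalized: ∫|ψ|² dx = 0.0083250, and ∫ψ*·(−ħ² ψ'') dx = 0.025407, so ⟨p²⟩ = 0.025407 / 0.0083250.
⟨p²⟩ = 3.0518.

3.05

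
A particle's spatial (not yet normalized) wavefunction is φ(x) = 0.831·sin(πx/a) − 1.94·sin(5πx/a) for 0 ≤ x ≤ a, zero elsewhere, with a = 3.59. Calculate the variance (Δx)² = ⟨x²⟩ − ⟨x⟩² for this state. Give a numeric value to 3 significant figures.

0.885

Compute ⟨x⟩ and ⟨x²⟩ separately, then (Δx)² = ⟨x²⟩ − ⟨x⟩².
On 0 ≤ x ≤ a (j ≠ l): ∫sin²(jπx/a) dx = a/2, ∫sin(jπx/a)·sin(lπx/a) dx = 0; diagonal moments ∫x·sin²(jπx/a) dx = a²/4, ∫x²·sin²(jπx/a) dx = a³·(1/6 − 1/(4j²π²)); cross terms ∫x·sin(jπx/a)·sin(lπx/a) dx = 0 for j + l even and −4jla²/(π²(j² − l²)²) for j + l odd, ∫x²·sin(jπx/a)·sin(lπx/a) dx = (−1)^(j+l)·4jla³/(π²(j² − l²)²); higher powers the same way via product-to-sum and parts.
Normalization: ∫|φ|² dx = 7.9952.
⟨x⟩ = 1.7950 and ⟨x²⟩ = 4.1071.
(Δx)² = 4.1071 − (1.7950)² = 0.88507.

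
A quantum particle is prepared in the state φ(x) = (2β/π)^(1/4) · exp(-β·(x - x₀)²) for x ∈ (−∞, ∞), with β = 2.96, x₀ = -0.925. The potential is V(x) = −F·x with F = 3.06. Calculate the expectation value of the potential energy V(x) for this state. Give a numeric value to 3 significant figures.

⟨V⟩ = ∫ V(x)·|φ|² dx.
Gaussian moments (u = x − x₀): ∫u^(2j)·e^(−2βu²) du = (2j−1)!!/(4β)^j · √(π/(2β)), odd powers integrate to 0; here √(π/(2β)) = 0.72847.
⟨V⟩ = 2.8305.

2.83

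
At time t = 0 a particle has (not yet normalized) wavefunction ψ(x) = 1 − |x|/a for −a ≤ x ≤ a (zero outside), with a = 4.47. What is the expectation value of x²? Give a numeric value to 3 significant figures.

⟨x²⟩ = ∫ x²·|ψ|² dx / ∫|ψ|² dx (integrals over the domain).
ψ is even, so ∫ over [−a, a] = 2∫₀ᵃ with ψ = 1 − x/a there: ∫₀ᵃ (1 − x/a)² dx = a/3, ∫₀ᵃ x²(1 − x/a)² dx = a³/30, ∫₀ᵃ x⁴(1 − x/a)² dx = a⁵/105.
State is unnormalized: ∫|ψ|² dx = 2.9800, and ∫ψ*·x²·ψ dx = 5.9543, so ⟨x²⟩ = 5.9543 / 2.9800.
⟨x²⟩ = 1.9981.

2.00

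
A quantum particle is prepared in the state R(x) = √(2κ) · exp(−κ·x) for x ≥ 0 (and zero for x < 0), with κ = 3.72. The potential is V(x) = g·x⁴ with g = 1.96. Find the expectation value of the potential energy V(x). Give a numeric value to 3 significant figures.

⟨V⟩ = ∫ V(x)·|R|² dx.
Every integrand reduces to terms xʲ·e^(−2κx) on [0, ∞); use ∫₀^∞ xʲ·e^(−2κx) dx = j!/(2κ)^(j+1).
⟨V⟩ = 0.015352.

0.0154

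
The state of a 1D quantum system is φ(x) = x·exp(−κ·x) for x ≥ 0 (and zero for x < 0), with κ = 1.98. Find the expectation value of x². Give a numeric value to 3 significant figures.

⟨x²⟩ = ∫ x²·|φ|² dx / ∫|φ|² dx (integrals over the domain).
Every integrand reduces to terms xʲ·e^(−2κx) on [0, ∞); use ∫₀^∞ xʲ·e^(−2κx) dx = j!/(2κ)^(j+1).
State is unnormalized: ∫|φ|² dx = 0.032207, and ∫φ*·x²·φ dx = 0.024645, so ⟨x²⟩ = 0.024645 / 0.032207.
⟨x²⟩ = 0.76523.

0.765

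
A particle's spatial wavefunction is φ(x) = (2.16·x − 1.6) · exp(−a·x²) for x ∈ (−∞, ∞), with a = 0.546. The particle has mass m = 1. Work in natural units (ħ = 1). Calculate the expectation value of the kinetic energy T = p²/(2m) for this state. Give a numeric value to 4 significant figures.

T = −(ħ²/2m) d²/dx², so ⟨T⟩ = −(ħ²/2m) ∫ φ*·φ'' dx / ∫|φ|² dx; with m = 1.
Expand each integrand as polynomial × e^(−2ax²) and use ∫x^(2j)·e^(−2ax²) dx = (2j−1)!!/(4a)^j · √(π/(2a)), odd powers → 0; here √(π/(2a)) = 1.6961. Differentiate with the product rule, d/dx e^(−ax²) = −2ax·e^(−ax²).
State is unnormalized: ∫|φ|² dx = 7.9656, and ∫φ*·(−ħ²/2m · φ'') dx = 4.1530, so ⟨T⟩ = 4.1530 / 7.9656.
⟨T⟩ = 0.52137.

0.5214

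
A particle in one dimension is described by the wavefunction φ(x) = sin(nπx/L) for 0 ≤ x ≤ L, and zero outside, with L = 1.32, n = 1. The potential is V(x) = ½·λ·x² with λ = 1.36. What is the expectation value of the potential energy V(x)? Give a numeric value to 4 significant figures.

0.3349

⟨V⟩ = ∫ V(x)·|φ|² dx / ∫|φ|² dx.
With sin²θ = (1 − cos2θ)/2 on 0 ≤ x ≤ L: ∫sin²(nπx/L) dx = L/2, ∫x·sin²(nπx/L) dx = L²/4, ∫x²·sin²(nπx/L) dx = L³·(1/6 − 1/(4n²π²)); higher powers xᵏ the same way, integrating xᵏ·cos(2nπx/L) by parts.
State is unnormalized: ∫|φ|² dx = 0.66000, and ∫φ*·V(x)·φ dx = 0.22105, so ⟨V⟩ = 0.22105 / 0.66000.
⟨V⟩ = 0.33492.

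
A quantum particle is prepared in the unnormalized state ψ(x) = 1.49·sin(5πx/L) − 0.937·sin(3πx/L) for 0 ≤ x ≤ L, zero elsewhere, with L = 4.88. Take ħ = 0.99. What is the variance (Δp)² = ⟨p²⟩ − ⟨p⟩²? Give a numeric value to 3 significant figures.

8.31

Compute ⟨p⟩ and ⟨p²⟩ separately; (Δp)² = ⟨p²⟩ − ⟨p⟩².
d²/dx² sin(jπx/L) = −(jπ/L)²·sin(jπx/L); on 0 ≤ x ≤ L, ∫sin²(jπx/L) dx = L/2 and ∫sin(jπx/L)·sin(lπx/L) dx = 0 for j ≠ l, so only diagonal terms survive in ∫|ψ|² and ∫ψ·ψ″; ∫ψ·ψ′ dx = [ψ²/2] between the walls = 0.
Normalization: ∫|ψ|² dx = 7.5593.
⟨p⟩ = 0.0000 and ⟨p²⟩ = 8.3130.
(Δp)² = 8.3130 − (0.0000)² = 8.3130.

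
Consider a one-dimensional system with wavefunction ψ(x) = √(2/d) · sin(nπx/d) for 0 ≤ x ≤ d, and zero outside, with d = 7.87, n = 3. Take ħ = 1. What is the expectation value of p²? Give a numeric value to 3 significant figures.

p² ψ = −ħ² d²ψ/dx²; ⟨p²⟩ = −ħ² ∫ ψ*·ψ'' dx.
d/dx sin(nπx/d) = (nπ/d)·cos(nπx/d) and d²/dx² sin(nπx/d) = −(nπ/d)²·sin(nπx/d); on 0 ≤ x ≤ d, ∫sin²(nπx/d) dx = d/2 and ∫sin(nπx/d)·cos(nπx/d) dx = 0.
⟨p²⟩ = 1.4341.

1.43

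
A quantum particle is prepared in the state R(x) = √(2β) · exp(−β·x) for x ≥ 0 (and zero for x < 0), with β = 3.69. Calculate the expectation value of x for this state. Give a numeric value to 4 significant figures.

⟨x⟩ = ∫ x·|R|² dx (integrals over the domain).
Every integrand reduces to terms xʲ·e^(−2βx) on [0, ∞); use ∫₀^∞ xʲ·e^(−2βx) dx = j!/(2β)^(j+1).
⟨x⟩ = 0.13550.

0.1355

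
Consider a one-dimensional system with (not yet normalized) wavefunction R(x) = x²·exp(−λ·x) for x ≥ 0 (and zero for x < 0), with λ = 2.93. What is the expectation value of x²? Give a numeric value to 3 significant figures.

0.874

⟨x²⟩ = ∫ x²·|R|² dx / ∫|R|² dx (integrals over the domain).
Every integrand reduces to terms xʲ·e^(−2λx) on [0, ∞); use ∫₀^∞ xʲ·e^(−2λx) dx = j!/(2λ)^(j+1).
State is unnormalized: ∫|R|² dx = 0.0034731, and ∫R*·x²·R dx = 0.0030342, so ⟨x²⟩ = 0.0030342 / 0.0034731.
⟨x²⟩ = 0.87363.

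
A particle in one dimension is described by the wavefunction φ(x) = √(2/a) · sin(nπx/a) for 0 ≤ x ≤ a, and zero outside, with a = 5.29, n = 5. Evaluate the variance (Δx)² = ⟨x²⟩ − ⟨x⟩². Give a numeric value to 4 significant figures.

Compute ⟨x⟩ and ⟨x²⟩ separately, then (Δx)² = ⟨x²⟩ − ⟨x⟩².
With sin²θ = (1 − cos2θ)/2 on 0 ≤ x ≤ a: ∫sin²(nπx/a) dx = a/2, ∫x·sin²(nπx/a) dx = a²/4, ∫x²·sin²(nπx/a) dx = a³·(1/6 − 1/(4n²π²)); higher powers xᵏ the same way, integrating xᵏ·cos(2nπx/a) by parts.
⟨x⟩ = 2.6450 and ⟨x²⟩ = 9.2713.
(Δx)² = 9.2713 − (2.6450)² = 2.2753.

2.275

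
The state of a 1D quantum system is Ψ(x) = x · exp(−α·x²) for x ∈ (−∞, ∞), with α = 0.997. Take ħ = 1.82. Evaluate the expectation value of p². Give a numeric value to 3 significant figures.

9.91

p² Ψ = −ħ² d²Ψ/dx²; ⟨p²⟩ = −ħ² ∫ Ψ*·Ψ'' dx / ∫|Ψ|² dx.
Expand each integrand as polynomial × e^(−2αx²) and use ∫x^(2j)·e^(−2αx²) dx = (2j−1)!!/(4α)^j · √(π/(2α)), odd powers → 0; here √(π/(2α)) = 1.2552. Differentiate with the product rule, d/dx e^(−αx²) = −2αx·e^(−αx²).
State is unnormalized: ∫|Ψ|² dx = 0.31474, and ∫Ψ*·(−ħ² Ψ'') dx = 3.1183, so ⟨p²⟩ = 3.1183 / 0.31474.
⟨p²⟩ = 9.9074.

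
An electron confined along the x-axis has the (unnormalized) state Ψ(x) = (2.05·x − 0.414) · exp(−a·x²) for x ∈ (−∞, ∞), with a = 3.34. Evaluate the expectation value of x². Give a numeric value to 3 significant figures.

0.172

⟨x²⟩ = ∫ x²·|Ψ|² dx / ∫|Ψ|² dx (integrals over the domain).
Expand each integrand as polynomial × e^(−2ax²) and use ∫x^(2j)·e^(−2ax²) dx = (2j−1)!!/(4a)^j · √(π/(2a)), odd powers → 0; here √(π/(2a)) = 0.68578.
State is unnormalized: ∫|Ψ|² dx = 0.33326, and ∫Ψ*·x²·Ψ dx = 0.057238, so ⟨x²⟩ = 0.057238 / 0.33326.
⟨x²⟩ = 0.17175.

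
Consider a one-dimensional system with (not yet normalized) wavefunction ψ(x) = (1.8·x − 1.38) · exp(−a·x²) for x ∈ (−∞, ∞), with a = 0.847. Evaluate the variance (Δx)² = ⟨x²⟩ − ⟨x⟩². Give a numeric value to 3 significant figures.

Compute ⟨x⟩ and ⟨x²⟩ separately, then (Δx)² = ⟨x²⟩ − ⟨x⟩².
Expand each integrand as polynomial × e^(−2ax²) and use ∫x^(2j)·e^(−2ax²) dx = (2j−1)!!/(4a)^j · √(π/(2a)), odd powers → 0; here √(π/(2a)) = 1.3618.
Normalization: ∫|ψ|² dx = 3.8958.
⟨x⟩ = -0.51258 and ⟨x²⟩ = 0.49250.
(Δx)² = 0.49250 − (-0.51258)² = 0.22976.

0.230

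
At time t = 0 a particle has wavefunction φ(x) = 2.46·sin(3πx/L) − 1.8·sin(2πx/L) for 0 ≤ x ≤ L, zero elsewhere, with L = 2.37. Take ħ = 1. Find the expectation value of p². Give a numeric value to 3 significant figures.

12.8

p² φ = −ħ² d²φ/dx²; ⟨p²⟩ = −ħ² ∫ φ*·φ'' dx / ∫|φ|² dx.
d²/dx² sin(jπx/L) = −(jπ/L)²·sin(jπx/L); on 0 ≤ x ≤ L, ∫sin²(jπx/L) dx = L/2 and ∫sin(jπx/L)·sin(lπx/L) dx = 0 for j ≠ l, so only diagonal terms survive in ∫|φ|² and ∫φ·φ″; ∫φ·φ′ dx = [φ²/2] between the walls = 0.
State is unnormalized: ∫|φ|² dx = 11.011, and ∫φ*·(−ħ² φ'') dx = 140.39, so ⟨p²⟩ = 140.39 / 11.011.
⟨p²⟩ = 12.751.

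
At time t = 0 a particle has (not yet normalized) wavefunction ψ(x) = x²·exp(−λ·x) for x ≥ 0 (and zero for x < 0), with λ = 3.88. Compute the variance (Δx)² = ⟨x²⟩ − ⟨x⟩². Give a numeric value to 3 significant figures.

0.0830

Compute ⟨x⟩ and ⟨x²⟩ separately, then (Δx)² = ⟨x²⟩ − ⟨x⟩².
Every integrand reduces to terms xʲ·e^(−2λx) on [0, ∞); use ∫₀^∞ xʲ·e^(−2λx) dx = j!/(2λ)^(j+1).
Normalization: ∫|ψ|² dx = 0.00085291.
⟨x⟩ = 0.64433 and ⟨x²⟩ = 0.49819.
(Δx)² = 0.49819 − (0.64433)² = 0.083032.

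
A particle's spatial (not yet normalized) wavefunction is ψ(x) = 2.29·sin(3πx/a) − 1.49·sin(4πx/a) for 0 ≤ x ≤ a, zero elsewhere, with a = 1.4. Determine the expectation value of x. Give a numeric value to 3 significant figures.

0.954

⟨x⟩ = ∫ x·|ψ|² dx / ∫|ψ|² dx (integrals over the domain).
On 0 ≤ x ≤ a (j ≠ l): ∫sin²(jπx/a) dx = a/2, ∫sin(jπx/a)·sin(lπx/a) dx = 0; diagonal moments ∫x·sin²(jπx/a) dx = a²/4, ∫x²·sin²(jπx/a) dx = a³·(1/6 − 1/(4j²π²)); cross terms ∫x·sin(jπx/a)·sin(lπx/a) dx = 0 for j + l even and −4jla²/(π²(j² − l²)²) for j + l odd, ∫x²·sin(jπx/a)·sin(lπx/a) dx = (−1)^(j+l)·4jla³/(π²(j² − l²)²); higher powers the same way via product-to-sum and parts.
State is unnormalized: ∫|ψ|² dx = 5.2249, and ∫ψ*·x·ψ dx = 4.9850, so ⟨x⟩ = 4.9850 / 5.2249.
⟨x⟩ = 0.95408.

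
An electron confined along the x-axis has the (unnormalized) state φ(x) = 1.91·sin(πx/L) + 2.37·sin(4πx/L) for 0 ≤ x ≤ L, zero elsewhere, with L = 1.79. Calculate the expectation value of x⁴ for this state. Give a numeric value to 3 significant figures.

⟨x⁴⟩ = ∫ x⁴·|φ|² dx / ∫|φ|² dx (integrals over the domain).
On 0 ≤ x ≤ L (j ≠ l): ∫sin²(jπx/L) dx = L/2, ∫sin(jπx/L)·sin(lπx/L) dx = 0; diagonal moments ∫x·sin²(jπx/L) dx = L²/4, ∫x²·sin²(jπx/L) dx = L³·(1/6 − 1/(4j²π²)); cross terms ∫x·sin(jπx/L)·sin(lπx/L) dx = 0 for j + l even and −4jlL²/(π²(j² − l²)²) for j + l odd, ∫x²·sin(jπx/L)·sin(lπx/L) dx = (−1)^(j+l)·4jlL³/(π²(j² − l²)²); higher powers the same way via product-to-sum and parts.
State is unnormalized: ∫|φ|² dx = 8.2922, and ∫φ*·x⁴·φ dx = 11.645, so ⟨x⁴⟩ = 11.645 / 8.2922.
⟨x⁴⟩ = 1.4043.

1.40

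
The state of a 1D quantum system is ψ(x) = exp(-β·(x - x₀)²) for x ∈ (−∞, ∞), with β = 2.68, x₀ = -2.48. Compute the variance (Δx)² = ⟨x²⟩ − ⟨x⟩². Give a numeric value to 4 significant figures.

Compute ⟨x⟩ and ⟨x²⟩ separately, then (Δx)² = ⟨x²⟩ − ⟨x⟩².
Gaussian moments (u = x − x₀): ∫u^(2j)·e^(−2βu²) du = (2j−1)!!/(4β)^j · √(π/(2β)), odd powers integrate to 0; here √(π/(2β)) = 0.76558.
Normalization: ∫|ψ|² dx = 0.76558.
⟨x⟩ = -2.4800 and ⟨x²⟩ = 6.2437.
(Δx)² = 6.2437 − (-2.4800)² = 0.093284.

0.09328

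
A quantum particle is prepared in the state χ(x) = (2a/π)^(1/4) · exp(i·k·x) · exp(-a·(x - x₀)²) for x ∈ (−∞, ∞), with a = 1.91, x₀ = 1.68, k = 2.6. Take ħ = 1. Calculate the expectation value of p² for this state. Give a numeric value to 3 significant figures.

8.67

p² χ = −ħ² d²χ/dx²; ⟨p²⟩ = −ħ² ∫ χ*·χ'' dx.
Gaussian moments (u = x − x₀): ∫u^(2j)·e^(−2au²) du = (2j−1)!!/(4a)^j · √(π/(2a)), odd powers integrate to 0; here √(π/(2a)) = 0.90687. Derivatives: χ′ = (ik − 2au)·χ, χ″ = ((ik − 2au)² − 2a)·χ; the odd-in-u pieces drop out.
⟨p²⟩ = 8.6700.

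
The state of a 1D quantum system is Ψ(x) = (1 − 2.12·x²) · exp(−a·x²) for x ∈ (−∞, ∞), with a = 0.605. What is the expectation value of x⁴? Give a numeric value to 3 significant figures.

⟨x⁴⟩ = ∫ x⁴·|Ψ|² dx / ∫|Ψ|² dx (integrals over the domain).
Expand each integrand as polynomial × e^(−2ax²) and use ∫x^(2j)·e^(−2ax²) dx = (2j−1)!!/(4a)^j · √(π/(2a)), odd powers → 0; here √(π/(2a)) = 1.6113.
State is unnormalized: ∫|Ψ|² dx = 2.4979, and ∫Ψ*·x⁴·Ψ dx = 15.765, so ⟨x⁴⟩ = 15.765 / 2.4979.
⟨x⁴⟩ = 6.3114.

6.31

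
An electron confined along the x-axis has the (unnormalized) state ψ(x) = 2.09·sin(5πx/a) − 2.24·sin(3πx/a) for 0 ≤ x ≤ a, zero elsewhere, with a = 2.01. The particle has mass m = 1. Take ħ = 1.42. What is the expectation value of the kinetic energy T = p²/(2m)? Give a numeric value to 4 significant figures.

T = −(ħ²/2m) d²/dx², so ⟨T⟩ = −(ħ²/2m) ∫ ψ*·ψ'' dx / ∫|ψ|² dx; with m = 1.
d²/dx² sin(jπx/a) = −(jπ/a)²·sin(jπx/a); on 0 ≤ x ≤ a, ∫sin²(jπx/a) dx = a/2 and ∫sin(jπx/a)·sin(lπx/a) dx = 0 for j ≠ l, so only diagonal terms survive in ∫|ψ|² and ∫ψ·ψ″; ∫ψ·ψ′ dx = [ψ²/2] between the walls = 0.
State is unnormalized: ∫|ψ|² dx = 9.4326, and ∫ψ*·(−ħ²/2m · ψ'') dx = 382.08, so ⟨T⟩ = 382.08 / 9.4326.
⟨T⟩ = 40.507.

40.51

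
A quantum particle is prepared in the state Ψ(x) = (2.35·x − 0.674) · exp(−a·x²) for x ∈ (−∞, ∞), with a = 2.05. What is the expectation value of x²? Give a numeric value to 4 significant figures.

⟨x²⟩ = ∫ x²·|Ψ|² dx / ∫|Ψ|² dx (integrals over the domain).
Expand each integrand as polynomial × e^(−2ax²) and use ∫x^(2j)·e^(−2ax²) dx = (2j−1)!!/(4a)^j · √(π/(2a)), odd powers → 0; here √(π/(2a)) = 0.87535.
State is unnormalized: ∫|Ψ|² dx = 0.98718, and ∫Ψ*·x²·Ψ dx = 0.26418, so ⟨x²⟩ = 0.26418 / 0.98718.
⟨x²⟩ = 0.26761.

0.2676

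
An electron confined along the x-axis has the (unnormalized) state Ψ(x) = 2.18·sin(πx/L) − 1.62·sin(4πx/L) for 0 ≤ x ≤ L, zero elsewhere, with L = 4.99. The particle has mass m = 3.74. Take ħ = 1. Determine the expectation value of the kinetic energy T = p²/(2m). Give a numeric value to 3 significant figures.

T = −(ħ²/2m) d²/dx², so ⟨T⟩ = −(ħ²/2m) ∫ Ψ*·Ψ'' dx / ∫|Ψ|² dx; with m = 3.74.
d²/dx² sin(jπx/L) = −(jπ/L)²·sin(jπx/L); on 0 ≤ x ≤ L, ∫sin²(jπx/L) dx = L/2 and ∫sin(jπx/L)·sin(lπx/L) dx = 0 for j ≠ l, so only diagonal terms survive in ∫|Ψ|² and ∫Ψ·Ψ″; ∫Ψ·Ψ′ dx = [Ψ²/2] between the walls = 0.
State is unnormalized: ∫|Ψ|² dx = 18.405, and ∫Ψ*·(−ħ²/2m · Ψ'') dx = 6.1799, so ⟨T⟩ = 6.1799 / 18.405.
⟨T⟩ = 0.33577.

0.336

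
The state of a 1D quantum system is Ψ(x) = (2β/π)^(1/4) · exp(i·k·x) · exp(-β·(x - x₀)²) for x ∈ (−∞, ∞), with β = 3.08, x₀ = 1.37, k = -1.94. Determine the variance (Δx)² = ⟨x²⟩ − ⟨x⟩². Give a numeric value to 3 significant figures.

Compute ⟨x⟩ and ⟨x²⟩ separately, then (Δx)² = ⟨x²⟩ − ⟨x⟩².
Gaussian moments (u = x − x₀): ∫u^(2j)·e^(−2βu²) du = (2j−1)!!/(4β)^j · √(π/(2β)), odd powers integrate to 0; here √(π/(2β)) = 0.71414.
⟨x⟩ = 1.3700 and ⟨x²⟩ = 1.9581.
(Δx)² = 1.9581 − (1.3700)² = 0.081169.

0.0812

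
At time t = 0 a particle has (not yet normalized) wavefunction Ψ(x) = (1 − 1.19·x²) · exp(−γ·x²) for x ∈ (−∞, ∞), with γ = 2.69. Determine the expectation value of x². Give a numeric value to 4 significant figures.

⟨x²⟩ = ∫ x²·|Ψ|² dx / ∫|Ψ|² dx (integrals over the domain).
Expand each integrand as polynomial × e^(−2γx²) and use ∫x^(2j)·e^(−2γx²) dx = (2j−1)!!/(4γ)^j · √(π/(2γ)), odd powers → 0; here √(π/(2γ)) = 0.76416.
State is unnormalized: ∫|Ψ|² dx = 0.62317, and ∫Ψ*·x²·Ψ dx = 0.036922, so ⟨x²⟩ = 0.036922 / 0.62317.
⟨x²⟩ = 0.059249.

0.05925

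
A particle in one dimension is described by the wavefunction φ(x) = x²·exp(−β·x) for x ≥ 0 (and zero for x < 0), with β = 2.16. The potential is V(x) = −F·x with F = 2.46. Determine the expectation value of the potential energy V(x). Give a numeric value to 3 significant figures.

⟨V⟩ = ∫ V(x)·|φ|² dx / ∫|φ|² dx.
Every integrand reduces to terms xʲ·e^(−2βx) on [0, ∞); use ∫₀^∞ xʲ·e^(−2βx) dx = j!/(2β)^(j+1).
State is unnormalized: ∫|φ|² dx = 0.015951, and ∫φ*·V(x)·φ dx = -0.045417, so ⟨V⟩ = -0.045417 / 0.015951.
⟨V⟩ = -2.8472.

-2.85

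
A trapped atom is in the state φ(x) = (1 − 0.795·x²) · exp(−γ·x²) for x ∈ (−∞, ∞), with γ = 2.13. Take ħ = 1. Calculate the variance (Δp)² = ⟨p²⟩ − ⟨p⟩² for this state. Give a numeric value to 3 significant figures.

3.17

Compute ⟨p⟩ and ⟨p²⟩ separately; (Δp)² = ⟨p²⟩ − ⟨p⟩².
Expand each integrand as polynomial × e^(−2γx²) and use ∫x^(2j)·e^(−2γx²) dx = (2j−1)!!/(4γ)^j · √(π/(2γ)), odd powers → 0; here √(π/(2γ)) = 0.85876. Differentiate with the product rule, d/dx e^(−γx²) = −2γx·e^(−γx²).
Normalization: ∫|φ|² dx = 0.72093.
⟨p⟩ = 0.0000 and ⟨p²⟩ = 3.1654.
(Δp)² = 3.1654 − (0.0000)² = 3.1654.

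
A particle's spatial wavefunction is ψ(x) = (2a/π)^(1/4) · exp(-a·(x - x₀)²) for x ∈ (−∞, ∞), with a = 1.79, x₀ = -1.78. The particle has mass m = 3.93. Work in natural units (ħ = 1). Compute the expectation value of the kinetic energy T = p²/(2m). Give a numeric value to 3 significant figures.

0.228

T = −(ħ²/2m) d²/dx², so ⟨T⟩ = −(ħ²/2m) ∫ ψ*·ψ'' dx; with m = 3.93.
Gaussian moments (u = x − x₀): ∫u^(2j)·e^(−2au²) du = (2j−1)!!/(4a)^j · √(π/(2a)), odd powers integrate to 0; here √(π/(2a)) = 0.93677. Derivatives: d/dx e^(−au²) = −2au·e^(−au²), d²/dx² e^(−au²) = (4a²u² − 2a)·e^(−au²).
⟨T⟩ = 0.22774.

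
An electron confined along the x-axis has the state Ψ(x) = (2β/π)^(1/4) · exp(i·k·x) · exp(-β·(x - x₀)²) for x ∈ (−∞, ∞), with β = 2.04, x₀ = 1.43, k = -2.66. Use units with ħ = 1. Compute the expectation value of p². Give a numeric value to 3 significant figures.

9.12

p² Ψ = −ħ² d²Ψ/dx²; ⟨p²⟩ = −ħ² ∫ Ψ*·Ψ'' dx.
Gaussian moments (u = x − x₀): ∫u^(2j)·e^(−2βu²) du = (2j−1)!!/(4β)^j · √(π/(2β)), odd powers integrate to 0; here √(π/(2β)) = 0.87750. Derivatives: Ψ′ = (ik − 2βu)·Ψ, Ψ″ = ((ik − 2βu)² − 2β)·Ψ; the odd-in-u pieces drop out.
⟨p²⟩ = 9.1156.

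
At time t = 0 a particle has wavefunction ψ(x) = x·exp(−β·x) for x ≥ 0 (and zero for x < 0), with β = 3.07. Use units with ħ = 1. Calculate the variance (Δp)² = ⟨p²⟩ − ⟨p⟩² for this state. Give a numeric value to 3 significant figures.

9.42

Compute ⟨p⟩ and ⟨p²⟩ separately; (Δp)² = ⟨p²⟩ − ⟨p⟩².
Differentiate x·exp(−β·x) with the product rule; every integrand then reduces to terms xʲ·e^(−2βx) on [0, ∞), with ∫₀^∞ xʲ·e^(−2βx) dx = j!/(2β)^(j+1).
Normalization: ∫|ψ|² dx = 0.0086402.
⟨p⟩ = 0.0000 and ⟨p²⟩ = 9.4249.
(Δp)² = 9.4249 − (0.0000)² = 9.4249.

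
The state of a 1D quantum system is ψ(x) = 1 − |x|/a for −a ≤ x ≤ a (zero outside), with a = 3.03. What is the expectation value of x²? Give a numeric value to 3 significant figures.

⟨x²⟩ = ∫ x²·|ψ|² dx / ∫|ψ|² dx (integrals over the domain).
ψ is even, so ∫ over [−a, a] = 2∫₀ᵃ with ψ = 1 − x/a there: ∫₀ᵃ (1 − x/a)² dx = a/3, ∫₀ᵃ x²(1 − x/a)² dx = a³/30, ∫₀ᵃ x⁴(1 − x/a)² dx = a⁵/105.
State is unnormalized: ∫|ψ|² dx = 2.0200, and ∫ψ*·x²·ψ dx = 1.8545, so ⟨x²⟩ = 1.8545 / 2.0200.
⟨x²⟩ = 0.91809.

0.918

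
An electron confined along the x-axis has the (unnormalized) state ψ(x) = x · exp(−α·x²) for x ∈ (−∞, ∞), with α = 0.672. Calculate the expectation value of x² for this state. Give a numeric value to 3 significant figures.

1.12

⟨x²⟩ = ∫ x²·|ψ|² dx / ∫|ψ|² dx (integrals over the domain).
Expand each integrand as polynomial × e^(−2αx²) and use ∫x^(2j)·e^(−2αx²) dx = (2j−1)!!/(4α)^j · √(π/(2α)), odd powers → 0; here √(π/(2α)) = 1.5289.
State is unnormalized: ∫|ψ|² dx = 0.56878, and ∫ψ*·x²·ψ dx = 0.63480, so ⟨x²⟩ = 0.63480 / 0.56878.
⟨x²⟩ = 1.1161.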